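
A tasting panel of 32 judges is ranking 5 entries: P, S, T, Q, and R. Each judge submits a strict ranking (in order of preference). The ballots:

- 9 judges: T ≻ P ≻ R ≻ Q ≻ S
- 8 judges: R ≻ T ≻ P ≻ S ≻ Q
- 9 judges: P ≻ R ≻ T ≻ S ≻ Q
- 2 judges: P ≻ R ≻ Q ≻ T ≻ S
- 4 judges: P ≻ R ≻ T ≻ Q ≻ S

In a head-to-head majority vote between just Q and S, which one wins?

S

Voters preferring Q to S: 15; preferring S to Q: 17.
S wins the head-to-head.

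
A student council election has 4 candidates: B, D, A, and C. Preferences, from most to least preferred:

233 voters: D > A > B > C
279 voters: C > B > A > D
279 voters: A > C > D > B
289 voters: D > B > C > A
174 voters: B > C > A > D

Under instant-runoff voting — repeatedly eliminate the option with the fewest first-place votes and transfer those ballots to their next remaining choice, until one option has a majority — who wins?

C

Round 1: B 174, D 522, A 279, C 279. Eliminate B.
Round 2: D 522, A 279, C 453. Eliminate A.
Round 3: D 522, C 732. C has a majority.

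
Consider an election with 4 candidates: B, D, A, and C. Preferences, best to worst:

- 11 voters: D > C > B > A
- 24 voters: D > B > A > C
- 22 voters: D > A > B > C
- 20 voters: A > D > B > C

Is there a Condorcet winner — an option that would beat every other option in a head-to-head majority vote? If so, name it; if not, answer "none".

D vs B: 77–0 for D.
D vs A: 57–20 for D.
D vs C: 77–0 for D.
D beats every other option head-to-head.

D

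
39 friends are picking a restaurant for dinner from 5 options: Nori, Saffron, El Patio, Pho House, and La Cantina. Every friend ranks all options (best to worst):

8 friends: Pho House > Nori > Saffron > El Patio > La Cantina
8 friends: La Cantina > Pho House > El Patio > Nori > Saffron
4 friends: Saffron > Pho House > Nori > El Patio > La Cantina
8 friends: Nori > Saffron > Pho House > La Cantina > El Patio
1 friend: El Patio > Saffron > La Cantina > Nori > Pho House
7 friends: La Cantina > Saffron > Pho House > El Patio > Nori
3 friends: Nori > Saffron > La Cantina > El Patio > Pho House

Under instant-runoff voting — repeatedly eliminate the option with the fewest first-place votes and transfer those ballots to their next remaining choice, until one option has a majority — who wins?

Round 1: Nori 11, Saffron 4, El Patio 1, Pho House 8, La Cantina 15. Eliminate El Patio.
Round 2: Nori 11, Saffron 5, Pho House 8, La Cantina 15. Eliminate Saffron.
Round 3: Nori 11, Pho House 12, La Cantina 16. Eliminate Nori.
Round 4: Pho House 20, La Cantina 19. Pho House has a majority.

Pho House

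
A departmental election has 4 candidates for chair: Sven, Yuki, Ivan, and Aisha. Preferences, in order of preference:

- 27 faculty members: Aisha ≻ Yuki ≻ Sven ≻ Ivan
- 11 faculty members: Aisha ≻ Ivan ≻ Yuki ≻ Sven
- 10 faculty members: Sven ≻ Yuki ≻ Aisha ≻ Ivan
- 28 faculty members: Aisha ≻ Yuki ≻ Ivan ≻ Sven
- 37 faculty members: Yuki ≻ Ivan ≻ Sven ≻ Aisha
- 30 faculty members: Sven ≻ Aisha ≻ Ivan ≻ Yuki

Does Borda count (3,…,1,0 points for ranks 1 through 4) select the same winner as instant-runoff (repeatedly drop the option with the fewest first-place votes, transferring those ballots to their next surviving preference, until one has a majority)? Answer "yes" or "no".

no

Borda — scores: Sven 184, Yuki 252, Ivan 154, Aisha 268. Winner: Aisha.
Instant-runoff — R1 Sven 40, Yuki 37, Ivan 0, Aisha 66 (Ivan out); R2 Sven 40, Yuki 37, Aisha 66 (Yuki out); R3 Sven 77, Aisha 66 (Sven winner). Winner: Sven.
The two methods disagree.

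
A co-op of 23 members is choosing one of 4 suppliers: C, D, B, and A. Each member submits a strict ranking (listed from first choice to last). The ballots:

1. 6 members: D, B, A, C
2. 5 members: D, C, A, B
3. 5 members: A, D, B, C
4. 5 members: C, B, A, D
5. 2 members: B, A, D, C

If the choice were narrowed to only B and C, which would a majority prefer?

Voters preferring B to C: 13; preferring C to B: 10.
B wins the head-to-head.

B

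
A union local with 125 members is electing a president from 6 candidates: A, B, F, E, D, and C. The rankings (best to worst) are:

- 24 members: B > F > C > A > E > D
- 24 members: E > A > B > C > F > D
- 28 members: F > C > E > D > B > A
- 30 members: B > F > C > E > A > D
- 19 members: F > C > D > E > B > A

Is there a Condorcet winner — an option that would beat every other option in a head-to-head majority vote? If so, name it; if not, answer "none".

none

Checking pairwise contests:
B beats A 101–24.
E beats B 71–54.
B beats F 78–47.
F beats E 101–24.
A beats D 78–47.
B beats C 78–47.
Every option loses at least one head-to-head, so there is no Condorcet winner.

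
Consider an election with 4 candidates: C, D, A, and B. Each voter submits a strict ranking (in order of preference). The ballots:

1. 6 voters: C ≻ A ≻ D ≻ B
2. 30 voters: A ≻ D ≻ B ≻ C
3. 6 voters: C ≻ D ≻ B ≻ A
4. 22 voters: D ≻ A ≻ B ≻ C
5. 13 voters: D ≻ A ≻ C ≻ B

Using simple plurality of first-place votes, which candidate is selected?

First-place votes: C 12, D 35, A 30, B 0.
D has the most first-place votes.

D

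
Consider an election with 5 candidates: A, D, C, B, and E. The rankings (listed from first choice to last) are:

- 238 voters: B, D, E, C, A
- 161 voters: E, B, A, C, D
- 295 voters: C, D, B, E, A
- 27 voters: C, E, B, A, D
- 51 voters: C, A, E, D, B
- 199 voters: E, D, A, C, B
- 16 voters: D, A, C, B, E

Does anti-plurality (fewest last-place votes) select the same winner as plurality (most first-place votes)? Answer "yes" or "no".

Anti-plurality — last-place votes: A 533, D 188, C 0, B 250, E 16. Winner: C.
Plurality — first-place votes: A 0, D 16, C 373, B 238, E 360. Winner: C.
The two methods agree.

yes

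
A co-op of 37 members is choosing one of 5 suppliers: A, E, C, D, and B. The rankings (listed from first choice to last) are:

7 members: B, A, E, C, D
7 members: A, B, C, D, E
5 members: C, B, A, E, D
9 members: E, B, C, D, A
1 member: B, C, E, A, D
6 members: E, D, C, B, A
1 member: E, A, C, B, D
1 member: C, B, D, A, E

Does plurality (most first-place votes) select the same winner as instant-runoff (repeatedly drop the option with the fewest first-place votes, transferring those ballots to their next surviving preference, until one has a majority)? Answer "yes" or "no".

no

Plurality — first-place votes: A 7, E 16, C 6, D 0, B 8. Winner: E.
Instant-runoff — R1 A 7, E 16, C 6, D 0, B 8 (D out); R2 A 7, E 16, C 6, B 8 (C out); R3 A 7, E 16, B 14 (A out); R4 E 16, B 21 (B winner). Winner: B.
The two methods disagree.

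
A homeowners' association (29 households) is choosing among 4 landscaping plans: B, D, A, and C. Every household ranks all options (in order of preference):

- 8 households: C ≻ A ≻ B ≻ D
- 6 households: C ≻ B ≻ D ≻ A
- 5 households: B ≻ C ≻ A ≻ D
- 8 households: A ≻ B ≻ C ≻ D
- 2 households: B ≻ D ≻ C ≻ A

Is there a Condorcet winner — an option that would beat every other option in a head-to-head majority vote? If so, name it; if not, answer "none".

none

Checking pairwise contests:
A beats B 16–13.
B beats D 29–0.
C beats A 21–8.
B beats C 15–14.
Every option loses at least one head-to-head, so there is no Condorcet winner.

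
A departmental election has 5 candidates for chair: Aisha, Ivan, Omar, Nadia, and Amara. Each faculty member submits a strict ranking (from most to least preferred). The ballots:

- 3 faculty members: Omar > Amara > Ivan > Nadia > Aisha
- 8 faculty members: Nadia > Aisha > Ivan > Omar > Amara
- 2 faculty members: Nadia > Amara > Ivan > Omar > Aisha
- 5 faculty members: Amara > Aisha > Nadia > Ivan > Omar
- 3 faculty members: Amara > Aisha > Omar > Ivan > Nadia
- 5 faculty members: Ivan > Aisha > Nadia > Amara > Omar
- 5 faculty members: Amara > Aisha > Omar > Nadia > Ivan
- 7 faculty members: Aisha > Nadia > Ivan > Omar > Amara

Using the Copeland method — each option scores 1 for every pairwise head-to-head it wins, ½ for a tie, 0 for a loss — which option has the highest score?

Aisha: beats Ivan, Omar, Nadia, and Amara → score 4.
Ivan: beats Omar and Amara; loses to Aisha and Nadia → score 2.
Omar: loses to Aisha, Ivan, Nadia, and Amara → score 0.
Nadia: beats Ivan, Omar, and Amara; loses to Aisha → score 3.
Amara: beats Omar; loses to Aisha, Ivan, and Nadia → score 1.
Aisha has the best pairwise record.

Aisha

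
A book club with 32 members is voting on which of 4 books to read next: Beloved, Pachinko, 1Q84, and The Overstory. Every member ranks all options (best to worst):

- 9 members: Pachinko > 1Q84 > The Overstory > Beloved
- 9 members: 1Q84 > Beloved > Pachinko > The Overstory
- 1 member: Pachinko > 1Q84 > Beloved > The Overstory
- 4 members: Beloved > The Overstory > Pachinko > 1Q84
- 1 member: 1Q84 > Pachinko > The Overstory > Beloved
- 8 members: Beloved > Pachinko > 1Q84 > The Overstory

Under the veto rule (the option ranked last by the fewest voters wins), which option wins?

Pachinko

Last-place votes: Beloved 10, Pachinko 0, 1Q84 4, The Overstory 18.
Pachinko is ranked last by the fewest voters, so Pachinko wins.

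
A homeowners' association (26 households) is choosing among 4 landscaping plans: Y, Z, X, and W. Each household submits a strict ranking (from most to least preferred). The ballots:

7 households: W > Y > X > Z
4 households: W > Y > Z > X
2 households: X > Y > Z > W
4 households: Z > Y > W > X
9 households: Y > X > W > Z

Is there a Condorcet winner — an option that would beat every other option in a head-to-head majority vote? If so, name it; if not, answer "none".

Y vs Z: 22–4 for Y.
Y vs X: 24–2 for Y.
Y vs W: 15–11 for Y.
Y beats every other option head-to-head.

Y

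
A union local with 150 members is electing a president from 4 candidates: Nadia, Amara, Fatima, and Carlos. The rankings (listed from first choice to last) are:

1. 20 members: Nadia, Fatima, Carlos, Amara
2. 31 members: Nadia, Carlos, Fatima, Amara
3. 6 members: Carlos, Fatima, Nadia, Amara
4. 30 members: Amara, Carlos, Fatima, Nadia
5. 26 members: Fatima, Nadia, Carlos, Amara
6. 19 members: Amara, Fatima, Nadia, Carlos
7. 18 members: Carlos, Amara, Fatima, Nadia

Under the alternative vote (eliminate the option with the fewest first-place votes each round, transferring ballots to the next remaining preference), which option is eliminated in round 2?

Round 1: Nadia 51, Amara 49, Fatima 26, Carlos 24. Eliminate Carlos.
Round 2: Nadia 51, Amara 67, Fatima 32. Eliminate Fatima.

Fatima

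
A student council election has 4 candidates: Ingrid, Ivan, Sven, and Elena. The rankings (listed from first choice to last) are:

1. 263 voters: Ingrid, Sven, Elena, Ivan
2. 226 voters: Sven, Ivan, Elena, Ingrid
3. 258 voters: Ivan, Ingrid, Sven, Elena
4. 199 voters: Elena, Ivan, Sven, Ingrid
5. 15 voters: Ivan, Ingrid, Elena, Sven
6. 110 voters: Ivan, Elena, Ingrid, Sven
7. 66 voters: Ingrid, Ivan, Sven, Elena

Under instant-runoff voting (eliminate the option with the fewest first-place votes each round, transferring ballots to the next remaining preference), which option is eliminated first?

Elena

Round 1: Ingrid 329, Ivan 383, Sven 226, Elena 199. Eliminate Elena.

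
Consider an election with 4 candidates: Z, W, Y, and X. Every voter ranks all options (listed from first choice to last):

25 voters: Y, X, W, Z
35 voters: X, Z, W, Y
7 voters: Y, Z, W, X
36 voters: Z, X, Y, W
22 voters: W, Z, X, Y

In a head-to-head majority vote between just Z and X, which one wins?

Z

Voters preferring Z to X: 65; preferring X to Z: 60.
Z wins the head-to-head.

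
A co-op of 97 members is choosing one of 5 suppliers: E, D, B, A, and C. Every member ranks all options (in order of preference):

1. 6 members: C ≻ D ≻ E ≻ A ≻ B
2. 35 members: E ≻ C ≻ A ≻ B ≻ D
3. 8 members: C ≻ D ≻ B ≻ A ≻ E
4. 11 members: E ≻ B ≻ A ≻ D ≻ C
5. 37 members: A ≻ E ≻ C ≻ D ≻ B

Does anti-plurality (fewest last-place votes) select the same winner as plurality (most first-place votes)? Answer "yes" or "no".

no

Anti-plurality — last-place votes: E 8, D 35, B 43, A 0, C 11. Winner: A.
Plurality — first-place votes: E 46, D 0, B 0, A 37, C 14. Winner: E.
The two methods disagree.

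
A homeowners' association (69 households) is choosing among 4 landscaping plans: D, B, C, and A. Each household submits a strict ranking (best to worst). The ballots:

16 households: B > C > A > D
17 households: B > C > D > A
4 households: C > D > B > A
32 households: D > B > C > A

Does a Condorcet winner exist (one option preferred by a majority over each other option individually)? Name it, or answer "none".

Checking pairwise contests:
C beats D 37–32.
D beats B 36–33.
B beats C 65–4.
D beats A 53–16.
Every option loses at least one head-to-head, so there is no Condorcet winner.

none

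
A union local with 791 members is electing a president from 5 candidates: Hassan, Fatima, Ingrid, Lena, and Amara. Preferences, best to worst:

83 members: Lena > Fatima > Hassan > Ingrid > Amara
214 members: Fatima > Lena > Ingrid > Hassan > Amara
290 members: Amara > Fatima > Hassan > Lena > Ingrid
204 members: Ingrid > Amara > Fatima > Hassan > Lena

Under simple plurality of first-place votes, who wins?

Amara

First-place votes: Hassan 0, Fatima 214, Ingrid 204, Lena 83, Amara 290.
Amara has the most first-place votes.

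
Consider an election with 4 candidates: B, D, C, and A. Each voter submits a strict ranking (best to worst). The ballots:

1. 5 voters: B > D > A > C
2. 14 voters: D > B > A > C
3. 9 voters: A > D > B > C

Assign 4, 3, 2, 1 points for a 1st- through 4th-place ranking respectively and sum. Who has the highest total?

D

B: 5·4 + 14·3 + 9·2 = 80
D: 5·3 + 14·4 + 9·3 = 98
C: 5·1 + 14·1 + 9·1 = 28
A: 5·2 + 14·2 + 9·4 = 74
D has the highest Borda score (98).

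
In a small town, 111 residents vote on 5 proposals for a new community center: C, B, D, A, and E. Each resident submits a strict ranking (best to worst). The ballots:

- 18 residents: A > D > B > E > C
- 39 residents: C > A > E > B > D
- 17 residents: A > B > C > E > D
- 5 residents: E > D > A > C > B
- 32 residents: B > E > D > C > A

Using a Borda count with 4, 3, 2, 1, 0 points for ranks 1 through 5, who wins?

C: 18·0 + 39·4 + 17·2 + 5·1 + 32·1 = 227
B: 18·2 + 39·1 + 17·3 + 5·0 + 32·4 = 254
D: 18·3 + 39·0 + 17·0 + 5·3 + 32·2 = 133
A: 18·4 + 39·3 + 17·4 + 5·2 + 32·0 = 267
E: 18·1 + 39·2 + 17·1 + 5·4 + 32·3 = 229
A has the highest Borda score (267).

A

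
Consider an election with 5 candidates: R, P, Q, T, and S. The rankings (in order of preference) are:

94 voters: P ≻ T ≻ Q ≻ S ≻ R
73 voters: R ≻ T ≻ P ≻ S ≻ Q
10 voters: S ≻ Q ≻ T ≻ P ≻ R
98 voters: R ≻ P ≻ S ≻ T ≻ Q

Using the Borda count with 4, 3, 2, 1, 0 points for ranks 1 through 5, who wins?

R: 94·0 + 73·4 + 10·0 + 98·4 = 684
P: 94·4 + 73·2 + 10·1 + 98·3 = 826
Q: 94·2 + 73·0 + 10·3 + 98·0 = 218
T: 94·3 + 73·3 + 10·2 + 98·1 = 619
S: 94·1 + 73·1 + 10·4 + 98·2 = 403
P has the highest Borda score (826).

P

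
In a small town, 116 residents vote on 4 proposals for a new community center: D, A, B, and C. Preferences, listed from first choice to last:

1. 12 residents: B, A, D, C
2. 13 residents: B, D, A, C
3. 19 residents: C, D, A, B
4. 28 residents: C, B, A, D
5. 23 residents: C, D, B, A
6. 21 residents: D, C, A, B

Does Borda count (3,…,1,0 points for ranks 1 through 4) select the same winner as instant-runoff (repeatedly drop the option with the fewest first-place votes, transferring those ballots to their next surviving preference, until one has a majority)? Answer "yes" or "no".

yes

Borda — scores: D 185, A 105, B 154, C 252. Winner: C.
Instant-runoff — R1 D 21, A 0, B 25, C 70 (C winner). Winner: C.
The two methods agree.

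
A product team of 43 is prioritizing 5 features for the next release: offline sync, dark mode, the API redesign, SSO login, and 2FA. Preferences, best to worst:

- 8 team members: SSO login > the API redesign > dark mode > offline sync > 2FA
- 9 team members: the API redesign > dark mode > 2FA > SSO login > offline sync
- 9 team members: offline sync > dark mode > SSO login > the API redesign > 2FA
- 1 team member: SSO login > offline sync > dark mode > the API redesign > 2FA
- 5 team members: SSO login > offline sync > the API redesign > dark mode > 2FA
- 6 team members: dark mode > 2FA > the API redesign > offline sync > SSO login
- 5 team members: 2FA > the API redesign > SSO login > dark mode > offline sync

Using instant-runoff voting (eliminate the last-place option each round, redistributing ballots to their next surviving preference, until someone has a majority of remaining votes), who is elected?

Round 1: offline sync 9, dark mode 6, the API redesign 9, SSO login 14, 2FA 5. Eliminate 2FA.
Round 2: offline sync 9, dark mode 6, the API redesign 14, SSO login 14. Eliminate dark mode.
Round 3: offline sync 9, the API redesign 20, SSO login 14. Eliminate offline sync.
Round 4: the API redesign 20, SSO login 23. SSO login has a majority.

SSO login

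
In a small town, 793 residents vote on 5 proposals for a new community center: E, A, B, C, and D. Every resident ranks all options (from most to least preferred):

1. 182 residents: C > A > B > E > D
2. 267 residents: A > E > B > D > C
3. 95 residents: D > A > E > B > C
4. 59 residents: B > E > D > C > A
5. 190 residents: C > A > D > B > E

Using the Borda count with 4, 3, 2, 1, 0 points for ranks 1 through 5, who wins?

E: 182·1 + 267·3 + 95·2 + 59·3 + 190·0 = 1350
A: 182·3 + 267·4 + 95·3 + 59·0 + 190·3 = 2469
B: 182·2 + 267·2 + 95·1 + 59·4 + 190·1 = 1419
C: 182·4 + 267·0 + 95·0 + 59·1 + 190·4 = 1547
D: 182·0 + 267·1 + 95·4 + 59·2 + 190·2 = 1145
A has the highest Borda score (2469).

A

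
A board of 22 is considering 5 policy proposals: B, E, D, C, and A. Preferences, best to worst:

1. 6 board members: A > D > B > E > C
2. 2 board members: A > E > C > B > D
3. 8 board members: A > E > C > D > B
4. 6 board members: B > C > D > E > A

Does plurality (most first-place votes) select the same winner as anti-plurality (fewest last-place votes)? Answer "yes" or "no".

Plurality — first-place votes: B 6, E 0, D 0, C 0, A 16. Winner: A.
Anti-plurality — last-place votes: B 8, E 0, D 2, C 6, A 6. Winner: E.
The two methods disagree.

no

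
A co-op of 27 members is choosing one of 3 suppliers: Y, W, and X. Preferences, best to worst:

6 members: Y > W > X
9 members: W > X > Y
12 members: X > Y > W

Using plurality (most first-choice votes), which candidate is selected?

First-place votes: Y 6, W 9, X 12.
X has the most first-place votes.

X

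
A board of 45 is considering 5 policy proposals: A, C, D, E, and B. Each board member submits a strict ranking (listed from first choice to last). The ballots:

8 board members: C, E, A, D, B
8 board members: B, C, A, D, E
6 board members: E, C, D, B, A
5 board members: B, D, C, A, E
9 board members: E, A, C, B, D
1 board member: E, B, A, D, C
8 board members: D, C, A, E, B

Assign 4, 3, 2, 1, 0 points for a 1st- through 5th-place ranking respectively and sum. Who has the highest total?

C

A: 8·2 + 8·2 + 6·0 + 5·1 + 9·3 + 1·2 + 8·2 = 82
C: 8·4 + 8·3 + 6·3 + 5·2 + 9·2 + 1·0 + 8·3 = 126
D: 8·1 + 8·1 + 6·2 + 5·3 + 9·0 + 1·1 + 8·4 = 76
E: 8·3 + 8·0 + 6·4 + 5·0 + 9·4 + 1·4 + 8·1 = 96
B: 8·0 + 8·4 + 6·1 + 5·4 + 9·1 + 1·3 + 8·0 = 70
C has the highest Borda score (126).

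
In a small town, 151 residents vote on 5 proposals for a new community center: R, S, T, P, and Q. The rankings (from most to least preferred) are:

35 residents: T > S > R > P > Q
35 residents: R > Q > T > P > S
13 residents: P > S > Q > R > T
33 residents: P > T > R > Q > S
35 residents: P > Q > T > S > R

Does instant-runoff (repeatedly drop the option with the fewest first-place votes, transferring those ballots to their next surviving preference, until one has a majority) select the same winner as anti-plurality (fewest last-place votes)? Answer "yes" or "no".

yes

Instant-runoff — R1 R 35, S 0, T 35, P 81, Q 0 (P winner). Winner: P.
Anti-plurality — last-place votes: R 35, S 68, T 13, P 0, Q 35. Winner: P.
The two methods agree.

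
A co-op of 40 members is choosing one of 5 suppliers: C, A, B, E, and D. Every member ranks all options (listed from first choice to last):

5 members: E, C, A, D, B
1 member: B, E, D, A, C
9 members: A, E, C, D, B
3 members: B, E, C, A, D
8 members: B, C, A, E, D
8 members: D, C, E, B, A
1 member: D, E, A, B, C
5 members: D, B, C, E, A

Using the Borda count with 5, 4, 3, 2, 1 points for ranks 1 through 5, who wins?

C

C: 5·4 + 1·1 + 9·3 + 3·3 + 8·4 + 8·4 + 1·1 + 5·3 = 137
A: 5·3 + 1·2 + 9·5 + 3·2 + 8·3 + 8·1 + 1·3 + 5·1 = 108
B: 5·1 + 1·5 + 9·1 + 3·5 + 8·5 + 8·2 + 1·2 + 5·4 = 112
E: 5·5 + 1·4 + 9·4 + 3·4 + 8·2 + 8·3 + 1·4 + 5·2 = 131
D: 5·2 + 1·3 + 9·2 + 3·1 + 8·1 + 8·5 + 1·5 + 5·5 = 112
C has the highest Borda score (137).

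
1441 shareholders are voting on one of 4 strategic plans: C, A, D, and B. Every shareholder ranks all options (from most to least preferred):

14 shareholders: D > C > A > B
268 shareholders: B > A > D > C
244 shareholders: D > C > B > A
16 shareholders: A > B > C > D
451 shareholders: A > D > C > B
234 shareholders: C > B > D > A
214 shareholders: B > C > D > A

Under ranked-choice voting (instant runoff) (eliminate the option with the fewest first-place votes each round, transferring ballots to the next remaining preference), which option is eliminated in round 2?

D

Round 1: C 234, A 467, D 258, B 482. Eliminate C.
Round 2: A 467, D 258, B 716. Eliminate D.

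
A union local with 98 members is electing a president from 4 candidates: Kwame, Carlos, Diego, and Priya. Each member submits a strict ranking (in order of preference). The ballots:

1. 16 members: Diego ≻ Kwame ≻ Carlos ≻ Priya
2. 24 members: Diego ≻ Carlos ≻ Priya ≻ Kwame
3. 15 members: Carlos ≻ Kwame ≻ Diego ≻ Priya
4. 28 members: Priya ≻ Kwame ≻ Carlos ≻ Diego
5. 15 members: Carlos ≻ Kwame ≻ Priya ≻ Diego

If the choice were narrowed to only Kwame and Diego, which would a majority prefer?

Voters preferring Kwame to Diego: 58; preferring Diego to Kwame: 40.
Kwame wins the head-to-head.

Kwame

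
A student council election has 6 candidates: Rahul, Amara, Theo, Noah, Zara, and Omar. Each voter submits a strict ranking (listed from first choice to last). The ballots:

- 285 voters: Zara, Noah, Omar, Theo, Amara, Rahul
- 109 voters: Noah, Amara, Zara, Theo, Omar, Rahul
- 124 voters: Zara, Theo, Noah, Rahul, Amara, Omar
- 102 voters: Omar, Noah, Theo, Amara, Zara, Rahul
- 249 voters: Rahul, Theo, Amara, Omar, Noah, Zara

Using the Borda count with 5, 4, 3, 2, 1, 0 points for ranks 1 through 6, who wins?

Rahul: 285·0 + 109·0 + 124·2 + 102·0 + 249·5 = 1493
Amara: 285·1 + 109·4 + 124·1 + 102·2 + 249·3 = 1796
Theo: 285·2 + 109·2 + 124·4 + 102·3 + 249·4 = 2586
Noah: 285·4 + 109·5 + 124·3 + 102·4 + 249·1 = 2714
Zara: 285·5 + 109·3 + 124·5 + 102·1 + 249·0 = 2474
Omar: 285·3 + 109·1 + 124·0 + 102·5 + 249·2 = 1972
Noah has the highest Borda score (2714).

Noah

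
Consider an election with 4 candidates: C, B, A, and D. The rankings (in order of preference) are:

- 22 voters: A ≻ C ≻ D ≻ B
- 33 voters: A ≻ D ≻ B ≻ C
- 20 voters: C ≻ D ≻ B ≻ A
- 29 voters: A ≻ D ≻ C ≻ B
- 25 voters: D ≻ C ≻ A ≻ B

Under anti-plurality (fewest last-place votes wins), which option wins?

D

Last-place votes: C 33, B 76, A 20, D 0.
D is ranked last by the fewest voters, so D wins.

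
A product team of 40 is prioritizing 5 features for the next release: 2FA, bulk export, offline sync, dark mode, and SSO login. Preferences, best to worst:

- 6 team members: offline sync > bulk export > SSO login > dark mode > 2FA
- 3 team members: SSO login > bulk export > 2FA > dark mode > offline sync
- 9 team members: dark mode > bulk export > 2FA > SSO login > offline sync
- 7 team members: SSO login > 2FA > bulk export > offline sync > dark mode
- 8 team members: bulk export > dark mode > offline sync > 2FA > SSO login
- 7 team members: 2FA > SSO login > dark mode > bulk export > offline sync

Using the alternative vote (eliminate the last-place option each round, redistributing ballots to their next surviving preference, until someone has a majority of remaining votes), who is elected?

bulk export

Round 1: 2FA 7, bulk export 8, offline sync 6, dark mode 9, SSO login 10. Eliminate offline sync.
Round 2: 2FA 7, bulk export 14, dark mode 9, SSO login 10. Eliminate 2FA.
Round 3: bulk export 14, dark mode 9, SSO login 17. Eliminate dark mode.
Round 4: bulk export 23, SSO login 17. Bulk export has a majority.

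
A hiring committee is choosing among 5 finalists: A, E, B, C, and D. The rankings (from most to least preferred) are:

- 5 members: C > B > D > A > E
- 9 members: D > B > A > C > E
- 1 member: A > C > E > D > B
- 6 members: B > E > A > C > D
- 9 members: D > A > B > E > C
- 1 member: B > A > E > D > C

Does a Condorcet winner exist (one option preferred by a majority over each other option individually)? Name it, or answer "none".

D

D vs A: 23–8 for D.
D vs E: 23–8 for D.
D vs B: 19–12 for D.
D vs C: 19–12 for D.
D beats every other option head-to-head.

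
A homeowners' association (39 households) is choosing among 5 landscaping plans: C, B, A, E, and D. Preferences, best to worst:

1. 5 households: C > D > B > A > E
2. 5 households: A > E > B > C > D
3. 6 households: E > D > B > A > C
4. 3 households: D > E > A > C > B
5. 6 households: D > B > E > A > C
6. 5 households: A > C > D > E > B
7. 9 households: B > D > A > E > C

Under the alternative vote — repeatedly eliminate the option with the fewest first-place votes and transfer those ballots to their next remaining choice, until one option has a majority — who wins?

D

Round 1: C 5, B 9, A 10, E 6, D 9. Eliminate C.
Round 2: B 9, A 10, E 6, D 14. Eliminate E.
Round 3: B 9, A 10, D 20. D has a majority.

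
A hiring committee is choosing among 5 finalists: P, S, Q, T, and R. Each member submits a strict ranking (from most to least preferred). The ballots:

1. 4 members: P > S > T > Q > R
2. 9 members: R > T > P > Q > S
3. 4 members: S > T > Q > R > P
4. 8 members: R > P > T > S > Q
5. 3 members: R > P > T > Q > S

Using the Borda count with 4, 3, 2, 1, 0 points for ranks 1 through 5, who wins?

P: 4·4 + 9·2 + 4·0 + 8·3 + 3·3 = 67
S: 4·3 + 9·0 + 4·4 + 8·1 + 3·0 = 36
Q: 4·1 + 9·1 + 4·2 + 8·0 + 3·1 = 24
T: 4·2 + 9·3 + 4·3 + 8·2 + 3·2 = 69
R: 4·0 + 9·4 + 4·1 + 8·4 + 3·4 = 84
R has the highest Borda score (84).

R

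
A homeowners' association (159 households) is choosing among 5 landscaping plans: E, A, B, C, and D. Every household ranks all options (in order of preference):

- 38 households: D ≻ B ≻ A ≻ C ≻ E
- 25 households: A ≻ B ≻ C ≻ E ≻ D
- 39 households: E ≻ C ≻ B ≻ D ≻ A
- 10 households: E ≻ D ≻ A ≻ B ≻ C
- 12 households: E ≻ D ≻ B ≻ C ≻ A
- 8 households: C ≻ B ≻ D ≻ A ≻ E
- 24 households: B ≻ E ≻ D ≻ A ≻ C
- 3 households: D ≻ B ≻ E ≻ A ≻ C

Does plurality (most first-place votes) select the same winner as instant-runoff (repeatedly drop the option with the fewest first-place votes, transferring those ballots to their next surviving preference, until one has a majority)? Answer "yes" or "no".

no

Plurality — first-place votes: E 61, A 25, B 24, C 8, D 41. Winner: E.
Instant-runoff — R1 E 61, A 25, B 24, C 8, D 41 (C out); R2 E 61, A 25, B 32, D 41 (A out); R3 E 61, B 57, D 41 (D out); R4 E 61, B 98 (B winner). Winner: B.
The two methods disagree.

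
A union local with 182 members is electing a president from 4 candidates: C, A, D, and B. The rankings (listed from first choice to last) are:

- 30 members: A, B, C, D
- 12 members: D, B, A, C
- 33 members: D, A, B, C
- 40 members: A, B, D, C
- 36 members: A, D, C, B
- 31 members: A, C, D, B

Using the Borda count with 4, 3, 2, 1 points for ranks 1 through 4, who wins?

A

C: 30·2 + 12·1 + 33·1 + 40·1 + 36·2 + 31·3 = 310
A: 30·4 + 12·2 + 33·3 + 40·4 + 36·4 + 31·4 = 671
D: 30·1 + 12·4 + 33·4 + 40·2 + 36·3 + 31·2 = 460
B: 30·3 + 12·3 + 33·2 + 40·3 + 36·1 + 31·1 = 379
A has the highest Borda score (671).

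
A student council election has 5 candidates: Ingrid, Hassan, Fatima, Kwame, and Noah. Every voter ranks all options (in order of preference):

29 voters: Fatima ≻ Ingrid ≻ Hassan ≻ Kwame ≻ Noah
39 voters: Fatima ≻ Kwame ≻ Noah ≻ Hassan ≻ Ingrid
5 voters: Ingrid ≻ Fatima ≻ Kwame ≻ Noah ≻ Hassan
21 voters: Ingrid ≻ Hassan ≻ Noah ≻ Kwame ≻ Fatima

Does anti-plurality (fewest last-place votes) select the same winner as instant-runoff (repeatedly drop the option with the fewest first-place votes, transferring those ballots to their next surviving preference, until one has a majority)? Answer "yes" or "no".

Anti-plurality — last-place votes: Ingrid 39, Hassan 5, Fatima 21, Kwame 0, Noah 29. Winner: Kwame.
Instant-runoff — R1 Ingrid 26, Hassan 0, Fatima 68, Kwame 0, Noah 0 (Fatima winner). Winner: Fatima.
The two methods disagree.

no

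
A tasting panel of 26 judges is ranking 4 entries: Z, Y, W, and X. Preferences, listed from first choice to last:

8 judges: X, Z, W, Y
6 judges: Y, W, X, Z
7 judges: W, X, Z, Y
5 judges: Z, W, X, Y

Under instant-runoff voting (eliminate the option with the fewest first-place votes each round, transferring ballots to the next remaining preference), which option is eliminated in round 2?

Y

Round 1: Z 5, Y 6, W 7, X 8. Eliminate Z.
Round 2: Y 6, W 12, X 8. Eliminate Y.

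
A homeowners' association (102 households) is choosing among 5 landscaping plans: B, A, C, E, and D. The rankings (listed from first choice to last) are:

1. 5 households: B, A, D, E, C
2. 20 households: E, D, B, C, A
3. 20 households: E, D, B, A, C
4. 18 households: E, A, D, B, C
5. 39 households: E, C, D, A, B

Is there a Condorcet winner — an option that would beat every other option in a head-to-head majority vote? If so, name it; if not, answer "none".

E

E vs B: 97–5 for E.
E vs A: 97–5 for E.
E vs C: 102–0 for E.
E vs D: 97–5 for E.
E beats every other option head-to-head.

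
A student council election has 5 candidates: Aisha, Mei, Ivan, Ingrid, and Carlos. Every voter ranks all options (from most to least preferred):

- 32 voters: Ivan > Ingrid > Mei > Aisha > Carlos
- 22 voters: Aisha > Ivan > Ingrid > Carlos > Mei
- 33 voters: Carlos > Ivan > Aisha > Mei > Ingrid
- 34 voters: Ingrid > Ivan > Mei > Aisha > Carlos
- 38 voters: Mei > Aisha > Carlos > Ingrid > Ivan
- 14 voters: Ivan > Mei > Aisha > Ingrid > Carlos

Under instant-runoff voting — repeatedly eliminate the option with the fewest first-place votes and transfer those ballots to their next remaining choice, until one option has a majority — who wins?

Round 1: Aisha 22, Mei 38, Ivan 46, Ingrid 34, Carlos 33. Eliminate Aisha.
Round 2: Mei 38, Ivan 68, Ingrid 34, Carlos 33. Eliminate Carlos.
Round 3: Mei 38, Ivan 101, Ingrid 34. Ivan has a majority.

Ivan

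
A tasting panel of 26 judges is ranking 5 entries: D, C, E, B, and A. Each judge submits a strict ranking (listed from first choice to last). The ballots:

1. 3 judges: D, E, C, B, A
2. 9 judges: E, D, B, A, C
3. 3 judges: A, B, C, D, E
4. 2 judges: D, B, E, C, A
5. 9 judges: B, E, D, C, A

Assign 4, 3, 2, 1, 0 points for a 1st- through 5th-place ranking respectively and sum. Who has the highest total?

E

D: 3·4 + 9·3 + 3·1 + 2·4 + 9·2 = 68
C: 3·2 + 9·0 + 3·2 + 2·1 + 9·1 = 23
E: 3·3 + 9·4 + 3·0 + 2·2 + 9·3 = 76
B: 3·1 + 9·2 + 3·3 + 2·3 + 9·4 = 72
A: 3·0 + 9·1 + 3·4 + 2·0 + 9·0 = 21
E has the highest Borda score (76).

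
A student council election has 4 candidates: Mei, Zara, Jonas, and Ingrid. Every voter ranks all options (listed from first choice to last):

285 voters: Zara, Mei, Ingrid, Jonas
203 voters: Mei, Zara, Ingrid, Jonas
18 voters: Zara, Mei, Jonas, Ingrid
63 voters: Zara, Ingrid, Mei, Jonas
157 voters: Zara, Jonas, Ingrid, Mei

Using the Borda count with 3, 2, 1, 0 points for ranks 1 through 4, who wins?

Zara

Mei: 285·2 + 203·3 + 18·2 + 63·1 + 157·0 = 1278
Zara: 285·3 + 203·2 + 18·3 + 63·3 + 157·3 = 1975
Jonas: 285·0 + 203·0 + 18·1 + 63·0 + 157·2 = 332
Ingrid: 285·1 + 203·1 + 18·0 + 63·2 + 157·1 = 771
Zara has the highest Borda score (1975).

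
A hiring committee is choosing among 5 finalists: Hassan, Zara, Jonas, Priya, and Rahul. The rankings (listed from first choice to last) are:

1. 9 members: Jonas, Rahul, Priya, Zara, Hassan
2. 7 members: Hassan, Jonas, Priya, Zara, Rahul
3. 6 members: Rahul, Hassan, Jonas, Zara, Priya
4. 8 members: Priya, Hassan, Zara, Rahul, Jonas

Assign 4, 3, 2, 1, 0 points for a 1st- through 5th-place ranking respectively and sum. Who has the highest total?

Hassan

Hassan: 9·0 + 7·4 + 6·3 + 8·3 = 70
Zara: 9·1 + 7·1 + 6·1 + 8·2 = 38
Jonas: 9·4 + 7·3 + 6·2 + 8·0 = 69
Priya: 9·2 + 7·2 + 6·0 + 8·4 = 64
Rahul: 9·3 + 7·0 + 6·4 + 8·1 = 59
Hassan has the highest Borda score (70).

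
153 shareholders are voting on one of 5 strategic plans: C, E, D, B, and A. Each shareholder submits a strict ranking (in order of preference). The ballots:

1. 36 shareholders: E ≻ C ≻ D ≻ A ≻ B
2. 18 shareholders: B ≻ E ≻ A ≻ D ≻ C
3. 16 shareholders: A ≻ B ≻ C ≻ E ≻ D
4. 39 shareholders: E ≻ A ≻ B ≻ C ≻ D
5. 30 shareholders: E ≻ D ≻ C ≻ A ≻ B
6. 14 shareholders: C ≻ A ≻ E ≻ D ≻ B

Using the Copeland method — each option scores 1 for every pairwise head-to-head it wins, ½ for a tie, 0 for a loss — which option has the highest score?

E

C: beats D, B, and A; loses to E → score 3.
E: beats C, D, B, and A → score 4.
D: beats B; loses to C, E, and A → score 1.
B: loses to C, E, D, and A → score 0.
A: beats D and B; loses to C and E → score 2.
E has the best pairwise record.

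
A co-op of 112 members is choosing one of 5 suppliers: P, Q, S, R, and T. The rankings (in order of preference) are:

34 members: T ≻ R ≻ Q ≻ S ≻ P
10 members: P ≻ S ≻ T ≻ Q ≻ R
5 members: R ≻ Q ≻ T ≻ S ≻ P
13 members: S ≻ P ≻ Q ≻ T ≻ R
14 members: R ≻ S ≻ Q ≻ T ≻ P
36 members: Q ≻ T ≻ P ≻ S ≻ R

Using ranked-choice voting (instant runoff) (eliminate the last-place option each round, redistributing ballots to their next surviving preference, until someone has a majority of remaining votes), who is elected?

Q

Round 1: P 10, Q 36, S 13, R 19, T 34. Eliminate P.
Round 2: Q 36, S 23, R 19, T 34. Eliminate R.
Round 3: Q 41, S 37, T 34. Eliminate T.
Round 4: Q 75, S 37. Q has a majority.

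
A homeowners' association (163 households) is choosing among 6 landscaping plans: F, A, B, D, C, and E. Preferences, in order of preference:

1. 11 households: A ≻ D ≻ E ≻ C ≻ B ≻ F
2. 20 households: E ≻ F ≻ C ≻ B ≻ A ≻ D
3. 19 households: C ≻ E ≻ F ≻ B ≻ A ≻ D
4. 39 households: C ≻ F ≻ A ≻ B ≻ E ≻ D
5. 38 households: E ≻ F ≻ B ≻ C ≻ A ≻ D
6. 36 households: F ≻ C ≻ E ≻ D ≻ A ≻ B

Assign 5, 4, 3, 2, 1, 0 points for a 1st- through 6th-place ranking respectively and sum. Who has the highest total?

F

F: 11·0 + 20·4 + 19·3 + 39·4 + 38·4 + 36·5 = 625
A: 11·5 + 20·1 + 19·1 + 39·3 + 38·1 + 36·1 = 285
B: 11·1 + 20·2 + 19·2 + 39·2 + 38·3 + 36·0 = 281
D: 11·4 + 20·0 + 19·0 + 39·0 + 38·0 + 36·2 = 116
C: 11·2 + 20·3 + 19·5 + 39·5 + 38·2 + 36·4 = 592
E: 11·3 + 20·5 + 19·4 + 39·1 + 38·5 + 36·3 = 546
F has the highest Borda score (625).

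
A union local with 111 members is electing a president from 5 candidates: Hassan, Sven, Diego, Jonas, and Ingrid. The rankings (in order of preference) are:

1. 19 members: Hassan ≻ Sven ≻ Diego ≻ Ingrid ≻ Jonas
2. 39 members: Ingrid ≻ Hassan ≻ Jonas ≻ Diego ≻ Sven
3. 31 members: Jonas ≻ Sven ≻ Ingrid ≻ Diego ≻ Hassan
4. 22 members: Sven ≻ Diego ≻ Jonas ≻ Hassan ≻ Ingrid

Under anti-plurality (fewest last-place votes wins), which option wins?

Last-place votes: Hassan 31, Sven 39, Diego 0, Jonas 19, Ingrid 22.
Diego is ranked last by the fewest voters, so Diego wins.

Diego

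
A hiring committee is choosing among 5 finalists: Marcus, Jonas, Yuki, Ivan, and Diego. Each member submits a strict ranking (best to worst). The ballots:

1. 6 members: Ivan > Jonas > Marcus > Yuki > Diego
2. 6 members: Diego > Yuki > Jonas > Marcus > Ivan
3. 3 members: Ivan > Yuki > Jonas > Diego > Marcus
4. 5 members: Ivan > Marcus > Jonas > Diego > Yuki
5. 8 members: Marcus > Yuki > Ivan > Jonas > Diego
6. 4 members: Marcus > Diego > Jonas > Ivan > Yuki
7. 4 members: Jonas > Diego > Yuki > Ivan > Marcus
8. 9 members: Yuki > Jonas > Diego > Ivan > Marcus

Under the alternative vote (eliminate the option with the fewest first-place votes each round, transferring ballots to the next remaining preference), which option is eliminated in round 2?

Round 1: Marcus 12, Jonas 4, Yuki 9, Ivan 14, Diego 6. Eliminate Jonas.
Round 2: Marcus 12, Yuki 9, Ivan 14, Diego 10. Eliminate Yuki.

Yuki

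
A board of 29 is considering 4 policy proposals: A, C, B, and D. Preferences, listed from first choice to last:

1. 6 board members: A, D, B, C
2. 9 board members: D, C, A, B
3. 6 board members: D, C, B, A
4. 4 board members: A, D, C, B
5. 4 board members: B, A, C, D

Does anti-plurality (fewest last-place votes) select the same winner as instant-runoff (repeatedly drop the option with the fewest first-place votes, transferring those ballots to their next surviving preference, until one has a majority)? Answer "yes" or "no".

Anti-plurality — last-place votes: A 6, C 6, B 13, D 4. Winner: D.
Instant-runoff — R1 A 10, C 0, B 4, D 15 (D winner). Winner: D.
The two methods agree.

yes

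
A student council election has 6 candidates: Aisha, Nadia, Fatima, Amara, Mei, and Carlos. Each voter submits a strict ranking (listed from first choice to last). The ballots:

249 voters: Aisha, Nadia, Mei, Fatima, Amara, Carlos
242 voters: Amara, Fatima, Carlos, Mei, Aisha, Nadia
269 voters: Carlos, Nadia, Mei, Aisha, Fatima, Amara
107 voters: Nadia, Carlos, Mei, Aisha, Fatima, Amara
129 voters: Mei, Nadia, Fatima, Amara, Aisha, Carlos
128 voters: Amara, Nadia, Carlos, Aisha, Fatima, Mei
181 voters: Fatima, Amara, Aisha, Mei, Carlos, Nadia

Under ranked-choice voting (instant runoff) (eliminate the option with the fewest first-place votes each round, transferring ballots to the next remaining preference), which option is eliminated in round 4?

Round 1: Aisha 249, Nadia 107, Fatima 181, Amara 370, Mei 129, Carlos 269. Eliminate Nadia.
Round 2: Aisha 249, Fatima 181, Amara 370, Mei 129, Carlos 376. Eliminate Mei.
Round 3: Aisha 249, Fatima 310, Amara 370, Carlos 376. Eliminate Aisha.
Round 4: Fatima 559, Amara 370, Carlos 376. Eliminate Amara.

Amara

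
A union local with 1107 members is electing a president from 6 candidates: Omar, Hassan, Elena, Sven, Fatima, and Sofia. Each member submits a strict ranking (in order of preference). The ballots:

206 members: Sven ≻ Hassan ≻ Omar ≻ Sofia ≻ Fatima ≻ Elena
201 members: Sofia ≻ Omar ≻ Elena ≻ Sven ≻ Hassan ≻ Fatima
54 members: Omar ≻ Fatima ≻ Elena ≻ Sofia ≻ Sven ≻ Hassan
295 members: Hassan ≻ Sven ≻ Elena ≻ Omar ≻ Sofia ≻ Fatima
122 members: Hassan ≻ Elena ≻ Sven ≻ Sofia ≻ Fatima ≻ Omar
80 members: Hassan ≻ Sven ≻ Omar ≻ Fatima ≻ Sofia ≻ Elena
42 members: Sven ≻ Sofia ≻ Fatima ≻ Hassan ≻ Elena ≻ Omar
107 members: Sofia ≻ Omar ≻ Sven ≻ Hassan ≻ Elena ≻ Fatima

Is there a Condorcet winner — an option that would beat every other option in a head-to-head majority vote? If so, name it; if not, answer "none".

Sven vs Omar: 745–362 for Sven.
Sven vs Hassan: 610–497 for Sven.
Sven vs Elena: 730–377 for Sven.
Sven vs Fatima: 1053–54 for Sven.
Sven vs Sofia: 745–362 for Sven.
Sven beats every other option head-to-head.

Sven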